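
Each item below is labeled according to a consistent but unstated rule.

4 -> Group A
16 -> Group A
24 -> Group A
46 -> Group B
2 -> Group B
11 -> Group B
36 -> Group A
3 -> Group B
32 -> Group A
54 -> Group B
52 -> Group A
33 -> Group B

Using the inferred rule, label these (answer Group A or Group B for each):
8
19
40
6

The common property of the 'Group A' items is: multiple of 4. No 'Group B' item has it.
8: Group A (8 = 4·2).
19: Group B (19 = 4·4 + 3).
40: Group A (40 = 4·10).
6: Group B (6 = 4·1 + 2).

Group A, Group B, Group A, Group B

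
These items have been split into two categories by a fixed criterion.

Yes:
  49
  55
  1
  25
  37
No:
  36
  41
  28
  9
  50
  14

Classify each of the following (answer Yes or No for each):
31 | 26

Yes, No

The rule appears to be: ≡ 1 (mod 6).
31: Yes (31 mod 6 = 1).
26: No (26 mod 6 = 2).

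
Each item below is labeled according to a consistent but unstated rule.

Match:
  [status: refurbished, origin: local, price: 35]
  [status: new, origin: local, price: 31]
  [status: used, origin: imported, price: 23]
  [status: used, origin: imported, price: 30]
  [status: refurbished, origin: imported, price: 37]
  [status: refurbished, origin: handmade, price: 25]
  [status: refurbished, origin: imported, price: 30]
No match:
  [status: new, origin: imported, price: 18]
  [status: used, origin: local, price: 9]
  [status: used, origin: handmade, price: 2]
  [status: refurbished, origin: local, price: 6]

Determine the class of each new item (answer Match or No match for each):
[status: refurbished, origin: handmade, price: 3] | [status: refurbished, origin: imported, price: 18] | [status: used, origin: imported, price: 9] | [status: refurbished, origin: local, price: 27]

No match, No match, No match, Match

'Match' ⟺ price ≥ 23.
No match: [status: refurbished, origin: handmade, price: 3], since price = 3. No match: [status: refurbished, origin: imported, price: 18], since price = 18. No match: [status: used, origin: imported, price: 9], since price = 9. Match: [status: refurbished, origin: local, price: 27], since price = 27.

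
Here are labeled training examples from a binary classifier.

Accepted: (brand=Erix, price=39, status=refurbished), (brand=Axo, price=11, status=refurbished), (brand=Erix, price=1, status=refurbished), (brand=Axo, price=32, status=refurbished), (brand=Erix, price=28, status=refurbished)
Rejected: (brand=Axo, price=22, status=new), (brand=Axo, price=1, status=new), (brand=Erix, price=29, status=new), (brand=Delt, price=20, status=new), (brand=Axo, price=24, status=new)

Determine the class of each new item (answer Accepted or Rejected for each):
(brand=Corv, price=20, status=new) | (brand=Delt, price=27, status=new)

Rejected, Rejected

The distinguishing property — status is refurbished — holds for all the 'Accepted' cases and none of the 'Rejected' cases.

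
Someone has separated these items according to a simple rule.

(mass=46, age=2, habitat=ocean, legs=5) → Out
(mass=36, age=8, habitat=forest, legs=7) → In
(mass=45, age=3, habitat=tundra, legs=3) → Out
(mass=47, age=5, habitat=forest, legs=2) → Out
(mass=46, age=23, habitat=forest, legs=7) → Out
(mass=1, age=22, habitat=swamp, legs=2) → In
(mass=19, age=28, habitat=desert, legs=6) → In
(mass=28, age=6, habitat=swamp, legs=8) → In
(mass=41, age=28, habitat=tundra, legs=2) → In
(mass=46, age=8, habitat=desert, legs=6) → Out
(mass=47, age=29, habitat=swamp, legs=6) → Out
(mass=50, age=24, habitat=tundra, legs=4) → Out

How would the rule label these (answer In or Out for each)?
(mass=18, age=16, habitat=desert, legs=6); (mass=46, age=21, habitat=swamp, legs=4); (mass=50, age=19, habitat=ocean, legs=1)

'In' ⟺ mass ≤ 41.
(mass=18, age=16, habitat=desert, legs=6) → mass = 18 → In.
(mass=46, age=21, habitat=swamp, legs=4) → mass = 46 → Out.
(mass=50, age=19, habitat=ocean, legs=1) → mass = 50 → Out.

In, Out, Out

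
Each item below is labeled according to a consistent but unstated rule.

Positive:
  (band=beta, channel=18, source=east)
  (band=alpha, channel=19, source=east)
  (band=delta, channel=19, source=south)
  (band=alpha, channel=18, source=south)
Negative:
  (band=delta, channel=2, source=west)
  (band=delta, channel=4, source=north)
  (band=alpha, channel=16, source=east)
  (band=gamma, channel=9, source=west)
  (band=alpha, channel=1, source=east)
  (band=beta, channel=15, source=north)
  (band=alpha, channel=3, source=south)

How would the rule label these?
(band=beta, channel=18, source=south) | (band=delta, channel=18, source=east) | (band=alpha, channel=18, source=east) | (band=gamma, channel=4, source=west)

A rule that fits every label: channel ≥ 18 — true of each 'Positive' example, false of each 'Negative' one.
(band=beta, channel=18, source=south): channel = 18 — has this property, so Positive.
(band=delta, channel=18, source=east): channel = 18 — has this property, so Positive.
(band=alpha, channel=18, source=east): channel = 18 — has this property, so Positive.
(band=gamma, channel=4, source=west): channel = 4 — fails the rule, so Negative.

Positive, Positive, Positive, Negative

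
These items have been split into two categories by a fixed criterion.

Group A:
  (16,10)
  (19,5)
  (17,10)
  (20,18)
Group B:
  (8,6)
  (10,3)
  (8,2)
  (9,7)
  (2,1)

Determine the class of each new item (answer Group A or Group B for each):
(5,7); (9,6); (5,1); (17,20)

Group B, Group B, Group B, Group A

The classifier is using: sum ≥ 24.
(5,7) → 5+7 = 12 → Group B.
(9,6) → 9+6 = 15 → Group B.
(5,1) → 5+1 = 6 → Group B.
(17,20) → 17+20 = 37 → Group A.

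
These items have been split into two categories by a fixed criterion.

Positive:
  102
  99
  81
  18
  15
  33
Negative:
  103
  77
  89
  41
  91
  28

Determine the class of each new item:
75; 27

Positive, Positive

One predicate separates the groups cleanly: multiple of 3.
75: 75 = 3·25, meets the rule → Positive. 27: 27 = 3·9, meets the rule → Positive.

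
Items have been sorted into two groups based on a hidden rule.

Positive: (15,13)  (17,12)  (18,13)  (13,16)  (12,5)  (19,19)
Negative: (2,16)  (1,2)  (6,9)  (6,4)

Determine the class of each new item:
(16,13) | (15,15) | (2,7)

Positive, Positive, Negative

The classifier is using: first ≥ 9.
(16,13) — first 16, hence Positive. (15,15) — first 15, hence Positive. (2,7) — first 2, hence Negative.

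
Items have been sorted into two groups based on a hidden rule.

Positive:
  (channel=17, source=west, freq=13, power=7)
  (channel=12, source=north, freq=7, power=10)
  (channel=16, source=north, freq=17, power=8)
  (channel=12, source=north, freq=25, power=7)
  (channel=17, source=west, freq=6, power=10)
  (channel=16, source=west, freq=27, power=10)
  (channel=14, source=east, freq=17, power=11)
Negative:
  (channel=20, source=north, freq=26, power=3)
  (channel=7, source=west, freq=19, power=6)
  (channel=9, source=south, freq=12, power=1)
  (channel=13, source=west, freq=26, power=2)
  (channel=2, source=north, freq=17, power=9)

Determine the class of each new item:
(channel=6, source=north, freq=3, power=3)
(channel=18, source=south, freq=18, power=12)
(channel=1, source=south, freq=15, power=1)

All 'Positive' examples share one property — power ≥ 6 AND channel ≥ 9 — and every 'Negative' example lacks it.
(channel=6, source=north, freq=3, power=3) → power = 3, channel = 6 → Negative.
(channel=18, source=south, freq=18, power=12) → power = 12, channel = 18 → Positive.
(channel=1, source=south, freq=15, power=1) → power = 1, channel = 1 → Negative.

Negative, Positive, Negative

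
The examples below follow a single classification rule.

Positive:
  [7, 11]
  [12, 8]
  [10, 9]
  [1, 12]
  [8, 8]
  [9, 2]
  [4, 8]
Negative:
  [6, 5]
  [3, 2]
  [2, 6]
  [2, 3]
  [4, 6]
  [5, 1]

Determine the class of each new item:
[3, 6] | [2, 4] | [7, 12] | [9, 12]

Negative, Negative, Positive, Positive

A rule that fits every label: max ≥ 7 — true of each 'Positive' example, false of each 'Negative' one.
Negative: [3, 6], since max 6. Negative: [2, 4], since max 4. Positive: [7, 12], since max 12. Positive: [9, 12], since max 12.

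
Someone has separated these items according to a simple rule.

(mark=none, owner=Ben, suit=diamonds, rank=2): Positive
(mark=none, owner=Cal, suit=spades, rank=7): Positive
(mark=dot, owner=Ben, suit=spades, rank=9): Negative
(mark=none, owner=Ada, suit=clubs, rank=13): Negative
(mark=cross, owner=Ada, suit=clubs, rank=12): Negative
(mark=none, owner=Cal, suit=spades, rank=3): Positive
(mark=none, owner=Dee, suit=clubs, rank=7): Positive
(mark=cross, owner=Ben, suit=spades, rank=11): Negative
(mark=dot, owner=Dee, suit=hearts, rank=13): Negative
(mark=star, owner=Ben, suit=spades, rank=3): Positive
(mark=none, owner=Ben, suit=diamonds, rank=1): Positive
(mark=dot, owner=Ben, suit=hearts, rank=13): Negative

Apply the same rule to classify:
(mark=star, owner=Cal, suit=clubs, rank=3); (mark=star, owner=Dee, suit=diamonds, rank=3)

The rule appears to be: rank ≤ 7.
(mark=star, owner=Cal, suit=clubs, rank=3): rank = 3, checks out → Positive.
(mark=star, owner=Dee, suit=diamonds, rank=3): rank = 3, checks out → Positive.

Positive, Positive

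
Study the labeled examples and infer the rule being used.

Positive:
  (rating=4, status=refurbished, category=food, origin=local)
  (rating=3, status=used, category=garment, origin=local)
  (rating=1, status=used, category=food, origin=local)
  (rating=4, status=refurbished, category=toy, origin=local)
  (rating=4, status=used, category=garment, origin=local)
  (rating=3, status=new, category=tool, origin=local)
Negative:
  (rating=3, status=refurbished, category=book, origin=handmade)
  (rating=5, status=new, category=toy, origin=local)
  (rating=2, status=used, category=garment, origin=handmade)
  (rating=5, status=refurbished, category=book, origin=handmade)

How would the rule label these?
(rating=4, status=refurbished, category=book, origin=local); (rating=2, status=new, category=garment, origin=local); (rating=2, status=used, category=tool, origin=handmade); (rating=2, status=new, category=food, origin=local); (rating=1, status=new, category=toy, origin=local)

Positive, Positive, Negative, Positive, Positive

One predicate separates the groups cleanly: origin is local AND rating ≤ 4.
(rating=4, status=refurbished, category=book, origin=local) → origin is local, rating = 4 → Positive.
(rating=2, status=new, category=garment, origin=local) → origin is local, rating = 2 → Positive.
(rating=2, status=used, category=tool, origin=handmade) → origin is handmade, rating = 2 → Negative.
(rating=2, status=new, category=food, origin=local) → origin is local, rating = 2 → Positive.
(rating=1, status=new, category=toy, origin=local) → origin is local, rating = 1 → Positive.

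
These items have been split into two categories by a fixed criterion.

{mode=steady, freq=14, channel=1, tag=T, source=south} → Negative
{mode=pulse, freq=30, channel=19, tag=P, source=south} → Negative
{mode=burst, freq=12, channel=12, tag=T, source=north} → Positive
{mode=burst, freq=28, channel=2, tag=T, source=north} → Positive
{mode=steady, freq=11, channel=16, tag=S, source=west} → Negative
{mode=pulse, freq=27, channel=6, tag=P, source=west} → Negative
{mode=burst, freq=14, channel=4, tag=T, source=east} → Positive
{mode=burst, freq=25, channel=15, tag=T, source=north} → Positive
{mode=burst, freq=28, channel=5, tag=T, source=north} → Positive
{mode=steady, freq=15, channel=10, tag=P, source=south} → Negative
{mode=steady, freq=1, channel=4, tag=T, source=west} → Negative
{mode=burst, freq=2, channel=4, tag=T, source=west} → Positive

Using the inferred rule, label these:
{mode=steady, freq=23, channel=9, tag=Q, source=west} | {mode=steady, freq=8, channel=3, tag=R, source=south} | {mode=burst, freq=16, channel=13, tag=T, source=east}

Negative, Negative, Positive

The distinguishing property — mode is burst — holds for all the 'Positive' cases and none of the 'Negative' cases.
Negative: {mode=steady, freq=23, channel=9, tag=Q, source=west}, since mode is steady.
Negative: {mode=steady, freq=8, channel=3, tag=R, source=south}, since mode is steady.
Positive: {mode=burst, freq=16, channel=13, tag=T, source=east}, since mode is burst.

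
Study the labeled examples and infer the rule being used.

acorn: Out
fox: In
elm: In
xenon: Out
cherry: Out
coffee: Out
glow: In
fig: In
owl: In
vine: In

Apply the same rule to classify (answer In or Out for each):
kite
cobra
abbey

In, Out, Out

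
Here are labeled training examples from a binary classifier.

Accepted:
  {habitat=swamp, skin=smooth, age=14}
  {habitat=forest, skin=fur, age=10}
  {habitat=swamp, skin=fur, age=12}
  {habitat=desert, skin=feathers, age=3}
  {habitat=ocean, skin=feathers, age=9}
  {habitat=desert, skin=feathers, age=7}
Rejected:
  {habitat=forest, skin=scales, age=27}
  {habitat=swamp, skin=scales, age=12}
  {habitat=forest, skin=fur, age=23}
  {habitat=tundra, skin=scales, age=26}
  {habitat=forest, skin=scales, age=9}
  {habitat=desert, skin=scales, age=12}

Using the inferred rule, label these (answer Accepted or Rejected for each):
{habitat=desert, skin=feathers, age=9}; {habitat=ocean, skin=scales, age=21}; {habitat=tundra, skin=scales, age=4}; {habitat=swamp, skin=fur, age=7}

The classifier is using: skin is not scales AND age ≤ 14.
{habitat=desert, skin=feathers, age=9}: skin is feathers, age = 9, matches → Accepted.
{habitat=ocean, skin=scales, age=21}: skin is scales, age = 21, does not pass → Rejected.
{habitat=tundra, skin=scales, age=4}: skin is scales, age = 4, does not pass → Rejected.
{habitat=swamp, skin=fur, age=7}: skin is fur, age = 7, matches → Accepted.

Accepted, Rejected, Rejected, Accepted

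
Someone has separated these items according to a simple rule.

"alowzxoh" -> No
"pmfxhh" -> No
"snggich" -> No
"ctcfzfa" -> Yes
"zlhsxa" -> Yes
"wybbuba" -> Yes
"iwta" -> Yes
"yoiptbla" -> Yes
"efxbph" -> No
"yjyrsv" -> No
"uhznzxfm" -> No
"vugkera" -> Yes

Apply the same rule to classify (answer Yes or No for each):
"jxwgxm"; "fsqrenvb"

The common property of the 'Yes' items is: ends with 'a'. No 'No' item has it.
"jxwgxm": ends with 'm', doesn't match → No.
"fsqrenvb": ends with 'b', doesn't match → No.

No, No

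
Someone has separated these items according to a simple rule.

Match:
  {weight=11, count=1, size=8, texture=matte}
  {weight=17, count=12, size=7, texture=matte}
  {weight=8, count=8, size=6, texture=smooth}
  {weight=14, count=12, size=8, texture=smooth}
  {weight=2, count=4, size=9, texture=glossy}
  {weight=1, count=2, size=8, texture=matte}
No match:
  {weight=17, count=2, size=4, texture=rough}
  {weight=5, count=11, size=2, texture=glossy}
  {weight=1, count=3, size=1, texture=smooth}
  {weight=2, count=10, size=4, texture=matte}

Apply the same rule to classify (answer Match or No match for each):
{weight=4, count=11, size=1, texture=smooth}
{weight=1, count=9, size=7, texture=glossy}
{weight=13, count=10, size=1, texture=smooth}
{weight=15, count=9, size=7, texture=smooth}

No match, Match, No match, Match

Every 'Match' example satisfies: size ≥ 6. None of the 'No match' examples do.
{weight=4, count=11, size=1, texture=smooth}: No match (size = 1).
{weight=1, count=9, size=7, texture=glossy}: Match (size = 7).
{weight=13, count=10, size=1, texture=smooth}: No match (size = 1).
{weight=15, count=9, size=7, texture=smooth}: Match (size = 7).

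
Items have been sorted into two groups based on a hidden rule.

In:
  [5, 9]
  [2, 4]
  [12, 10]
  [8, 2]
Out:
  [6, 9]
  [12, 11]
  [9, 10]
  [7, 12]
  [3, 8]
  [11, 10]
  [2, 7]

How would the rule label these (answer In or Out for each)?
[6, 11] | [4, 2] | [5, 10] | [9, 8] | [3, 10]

Looking at the examples, the only property every 'In' case has and every 'Out' case lacks is: sum is even.
Out: [6, 11], since 6+11 = 17. In: [4, 2], since 4+2 = 6. Out: [5, 10], since 5+10 = 15. Out: [9, 8], since 9+8 = 17. Out: [3, 10], since 3+10 = 13.

Out, In, Out, Out, Out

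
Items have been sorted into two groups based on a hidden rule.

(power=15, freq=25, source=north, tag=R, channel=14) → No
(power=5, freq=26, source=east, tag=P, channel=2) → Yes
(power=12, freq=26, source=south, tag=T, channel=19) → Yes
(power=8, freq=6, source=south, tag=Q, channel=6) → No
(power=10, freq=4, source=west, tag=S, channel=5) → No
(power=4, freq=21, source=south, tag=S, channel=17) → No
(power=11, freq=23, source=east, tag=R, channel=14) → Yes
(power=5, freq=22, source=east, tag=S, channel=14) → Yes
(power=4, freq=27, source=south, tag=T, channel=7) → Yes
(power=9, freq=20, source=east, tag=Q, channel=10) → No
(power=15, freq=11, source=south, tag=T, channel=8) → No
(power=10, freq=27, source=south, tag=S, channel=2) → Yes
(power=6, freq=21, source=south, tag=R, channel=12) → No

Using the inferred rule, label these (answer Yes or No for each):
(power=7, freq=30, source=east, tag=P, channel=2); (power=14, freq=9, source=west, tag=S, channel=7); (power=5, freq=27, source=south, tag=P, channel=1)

All 'Yes' examples share one property — power ≤ 12 AND freq ≥ 22 — and every 'No' example lacks it.

Yes, No, Yes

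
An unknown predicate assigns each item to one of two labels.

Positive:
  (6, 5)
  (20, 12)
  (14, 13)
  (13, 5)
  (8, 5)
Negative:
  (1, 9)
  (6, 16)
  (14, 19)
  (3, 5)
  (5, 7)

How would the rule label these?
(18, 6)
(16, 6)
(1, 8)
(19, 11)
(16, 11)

The pattern is that an item is 'Positive' exactly when: first > second.
(18, 6): Positive (18 > 6). (16, 6): Positive (16 > 6). (1, 8): Negative (1 < 8). (19, 11): Positive (19 > 11). (16, 11): Positive (16 > 11).

Positive, Positive, Negative, Positive, Positive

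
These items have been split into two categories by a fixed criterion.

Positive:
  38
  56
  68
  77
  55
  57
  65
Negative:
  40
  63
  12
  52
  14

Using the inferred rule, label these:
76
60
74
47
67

The simplest hypothesis consistent with all the labels is: digit sum ≥ 10.

Positive, Negative, Positive, Positive, Positive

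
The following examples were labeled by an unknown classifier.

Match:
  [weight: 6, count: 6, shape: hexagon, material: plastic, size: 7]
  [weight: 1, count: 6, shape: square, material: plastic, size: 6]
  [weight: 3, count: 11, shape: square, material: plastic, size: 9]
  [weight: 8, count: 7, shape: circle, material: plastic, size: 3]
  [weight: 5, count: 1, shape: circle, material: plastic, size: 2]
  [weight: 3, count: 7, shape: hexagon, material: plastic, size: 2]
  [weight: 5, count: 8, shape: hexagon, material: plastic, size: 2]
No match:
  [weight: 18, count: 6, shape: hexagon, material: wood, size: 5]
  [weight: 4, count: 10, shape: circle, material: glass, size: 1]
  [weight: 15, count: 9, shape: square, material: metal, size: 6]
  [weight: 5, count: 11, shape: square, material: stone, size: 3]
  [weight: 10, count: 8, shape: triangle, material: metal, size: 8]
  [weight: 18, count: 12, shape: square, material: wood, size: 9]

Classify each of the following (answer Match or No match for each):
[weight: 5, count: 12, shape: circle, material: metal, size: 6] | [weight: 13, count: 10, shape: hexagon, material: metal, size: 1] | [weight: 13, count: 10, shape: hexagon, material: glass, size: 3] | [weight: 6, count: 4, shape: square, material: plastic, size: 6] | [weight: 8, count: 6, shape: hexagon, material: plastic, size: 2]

No match, No match, No match, Match, Match

The pattern is that an item is 'Match' exactly when: material is plastic.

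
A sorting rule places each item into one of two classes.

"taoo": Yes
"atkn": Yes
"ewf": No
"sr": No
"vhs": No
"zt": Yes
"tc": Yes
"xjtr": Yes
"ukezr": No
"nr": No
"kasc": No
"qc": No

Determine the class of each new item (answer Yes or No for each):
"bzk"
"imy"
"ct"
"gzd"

No, No, Yes, No

The distinguishing property — contains 't' — holds for all the 'Yes' cases and none of the 'No' cases.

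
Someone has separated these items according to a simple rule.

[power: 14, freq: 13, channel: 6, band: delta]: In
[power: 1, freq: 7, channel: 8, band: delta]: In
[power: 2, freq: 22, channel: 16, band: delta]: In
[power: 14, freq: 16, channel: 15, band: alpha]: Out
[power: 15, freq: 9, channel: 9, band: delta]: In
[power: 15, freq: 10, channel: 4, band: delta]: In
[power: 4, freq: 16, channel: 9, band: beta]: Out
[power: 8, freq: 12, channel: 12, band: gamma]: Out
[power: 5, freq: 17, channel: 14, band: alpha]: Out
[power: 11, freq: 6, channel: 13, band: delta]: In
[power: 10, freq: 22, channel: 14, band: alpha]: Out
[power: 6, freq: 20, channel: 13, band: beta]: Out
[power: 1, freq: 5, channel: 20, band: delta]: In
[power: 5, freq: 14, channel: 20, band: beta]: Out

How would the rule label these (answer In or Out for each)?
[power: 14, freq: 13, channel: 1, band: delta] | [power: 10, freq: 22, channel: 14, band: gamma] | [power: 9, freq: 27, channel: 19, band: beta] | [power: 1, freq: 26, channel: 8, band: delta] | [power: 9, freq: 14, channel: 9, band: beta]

In, Out, Out, In, Out

A rule that fits every label: band is delta — true of each 'In' example, false of each 'Out' one.
[power: 14, freq: 13, channel: 1, band: delta]: In (band is delta).
[power: 10, freq: 22, channel: 14, band: gamma]: Out (band is gamma).
[power: 9, freq: 27, channel: 19, band: beta]: Out (band is beta).
[power: 1, freq: 26, channel: 8, band: delta]: In (band is delta).
[power: 9, freq: 14, channel: 9, band: beta]: Out (band is beta).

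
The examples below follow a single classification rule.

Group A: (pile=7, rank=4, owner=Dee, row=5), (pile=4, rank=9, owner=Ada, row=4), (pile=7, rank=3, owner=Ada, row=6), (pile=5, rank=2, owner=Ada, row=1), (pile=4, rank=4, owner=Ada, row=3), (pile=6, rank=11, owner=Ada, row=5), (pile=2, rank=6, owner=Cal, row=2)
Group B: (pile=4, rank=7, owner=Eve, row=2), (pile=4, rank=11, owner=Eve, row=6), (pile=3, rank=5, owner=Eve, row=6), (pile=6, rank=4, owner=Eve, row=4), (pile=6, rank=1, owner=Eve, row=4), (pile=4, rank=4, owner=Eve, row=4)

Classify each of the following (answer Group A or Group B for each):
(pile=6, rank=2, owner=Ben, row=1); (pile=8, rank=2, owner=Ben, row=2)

Group A, Group A

The common property of the 'Group A' items is: owner is not Eve. No 'Group B' item has it.
Group A: (pile=6, rank=2, owner=Ben, row=1), since owner is Ben. Group A: (pile=8, rank=2, owner=Ben, row=2), since owner is Ben.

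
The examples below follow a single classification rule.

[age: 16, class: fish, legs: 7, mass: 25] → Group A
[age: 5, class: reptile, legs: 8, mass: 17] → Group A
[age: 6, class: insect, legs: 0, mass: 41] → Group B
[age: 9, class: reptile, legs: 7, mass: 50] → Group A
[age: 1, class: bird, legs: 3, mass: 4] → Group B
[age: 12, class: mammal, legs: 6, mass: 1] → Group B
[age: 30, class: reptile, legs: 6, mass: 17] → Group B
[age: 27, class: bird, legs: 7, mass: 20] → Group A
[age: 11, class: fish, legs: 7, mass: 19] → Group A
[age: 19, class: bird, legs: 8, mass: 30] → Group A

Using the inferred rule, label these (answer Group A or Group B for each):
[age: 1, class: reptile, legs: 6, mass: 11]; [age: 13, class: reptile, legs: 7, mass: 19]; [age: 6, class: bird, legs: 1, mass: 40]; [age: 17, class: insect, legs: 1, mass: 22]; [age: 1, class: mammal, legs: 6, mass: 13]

Group B, Group A, Group B, Group B, Group B

The simplest hypothesis consistent with all the labels is: legs ≥ 7.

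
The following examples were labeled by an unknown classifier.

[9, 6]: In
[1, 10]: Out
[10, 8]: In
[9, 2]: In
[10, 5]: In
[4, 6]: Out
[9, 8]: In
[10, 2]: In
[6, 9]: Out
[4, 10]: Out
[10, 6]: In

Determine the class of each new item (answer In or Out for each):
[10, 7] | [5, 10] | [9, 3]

In, Out, In

All 'In' examples share one property — first > second — and every 'Out' example lacks it.
[10, 7] → 10 > 7 → In.
[5, 10] → 5 < 10 → Out.
[9, 3] → 9 > 3 → In.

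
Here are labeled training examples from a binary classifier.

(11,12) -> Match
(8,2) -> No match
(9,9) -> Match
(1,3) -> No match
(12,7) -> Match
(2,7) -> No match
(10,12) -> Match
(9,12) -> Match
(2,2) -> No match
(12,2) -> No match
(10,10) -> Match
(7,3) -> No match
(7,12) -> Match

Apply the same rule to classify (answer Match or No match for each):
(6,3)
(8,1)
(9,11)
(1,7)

The common property of the 'Match' items is: sum ≥ 18. No 'No match' item has it.
(6,3) → 6+3 = 9 → No match.
(8,1) → 8+1 = 9 → No match.
(9,11) → 9+11 = 20 → Match.
(1,7) → 1+7 = 8 → No match.

No match, No match, Match, No match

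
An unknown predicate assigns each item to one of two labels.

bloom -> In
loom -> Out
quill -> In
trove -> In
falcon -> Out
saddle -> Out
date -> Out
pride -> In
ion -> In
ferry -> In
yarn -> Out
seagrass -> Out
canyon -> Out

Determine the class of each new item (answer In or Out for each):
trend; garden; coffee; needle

The simplest hypothesis consistent with all the labels is: odd length.
trend → length 5 → In. garden → length 6 → Out. coffee → length 6 → Out. needle → length 6 → Out.

In, Out, Out, Out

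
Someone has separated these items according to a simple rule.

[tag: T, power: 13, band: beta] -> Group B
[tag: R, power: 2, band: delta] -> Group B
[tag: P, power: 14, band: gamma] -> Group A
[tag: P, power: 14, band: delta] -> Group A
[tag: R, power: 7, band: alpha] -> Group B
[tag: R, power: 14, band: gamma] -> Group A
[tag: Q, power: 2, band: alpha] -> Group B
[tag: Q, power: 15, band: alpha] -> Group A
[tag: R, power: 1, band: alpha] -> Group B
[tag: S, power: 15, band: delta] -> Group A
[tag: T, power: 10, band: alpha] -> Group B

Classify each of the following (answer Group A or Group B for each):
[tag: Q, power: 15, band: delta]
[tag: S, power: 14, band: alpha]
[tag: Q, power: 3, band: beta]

Group A, Group A, Group B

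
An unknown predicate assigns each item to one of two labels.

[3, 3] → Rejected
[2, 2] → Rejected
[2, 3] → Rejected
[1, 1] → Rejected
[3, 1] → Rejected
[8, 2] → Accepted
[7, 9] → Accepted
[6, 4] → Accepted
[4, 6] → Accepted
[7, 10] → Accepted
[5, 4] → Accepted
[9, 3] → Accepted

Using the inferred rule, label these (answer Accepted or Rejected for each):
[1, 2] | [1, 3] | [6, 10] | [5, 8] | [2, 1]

Rejected, Rejected, Accepted, Accepted, Rejected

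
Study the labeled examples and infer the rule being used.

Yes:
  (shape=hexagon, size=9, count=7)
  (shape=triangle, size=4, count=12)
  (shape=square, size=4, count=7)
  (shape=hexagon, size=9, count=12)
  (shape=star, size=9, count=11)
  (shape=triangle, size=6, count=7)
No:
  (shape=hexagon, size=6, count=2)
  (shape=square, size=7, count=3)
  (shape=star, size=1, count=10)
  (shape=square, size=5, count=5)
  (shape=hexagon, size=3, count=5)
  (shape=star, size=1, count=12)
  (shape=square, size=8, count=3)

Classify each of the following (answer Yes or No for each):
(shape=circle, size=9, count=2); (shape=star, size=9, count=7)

No, Yes

The common property of the 'Yes' items is: count ≥ 7 AND size ≥ 3. No 'No' item has it.
(shape=circle, size=9, count=2): count = 2, size = 9 — fails the rule, so No. (shape=star, size=9, count=7): count = 7, size = 9 — has this property, so Yes.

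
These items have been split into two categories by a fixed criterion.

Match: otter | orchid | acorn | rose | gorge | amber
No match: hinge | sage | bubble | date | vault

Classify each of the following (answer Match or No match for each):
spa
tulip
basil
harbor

No match, No match, No match, Match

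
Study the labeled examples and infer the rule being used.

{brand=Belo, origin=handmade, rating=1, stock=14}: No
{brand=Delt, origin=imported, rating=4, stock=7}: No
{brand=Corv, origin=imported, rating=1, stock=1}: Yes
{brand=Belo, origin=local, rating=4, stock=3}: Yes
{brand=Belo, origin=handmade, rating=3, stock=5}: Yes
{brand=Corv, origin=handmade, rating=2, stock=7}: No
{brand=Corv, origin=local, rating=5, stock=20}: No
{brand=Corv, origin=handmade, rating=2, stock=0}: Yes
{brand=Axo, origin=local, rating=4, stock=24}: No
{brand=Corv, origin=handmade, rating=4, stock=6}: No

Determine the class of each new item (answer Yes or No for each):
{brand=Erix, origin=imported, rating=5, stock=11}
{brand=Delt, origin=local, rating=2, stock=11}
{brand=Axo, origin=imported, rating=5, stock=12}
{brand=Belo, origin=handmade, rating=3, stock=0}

No, No, No, Yes

The common property of the 'Yes' items is: stock ≤ 5. No 'No' item has it.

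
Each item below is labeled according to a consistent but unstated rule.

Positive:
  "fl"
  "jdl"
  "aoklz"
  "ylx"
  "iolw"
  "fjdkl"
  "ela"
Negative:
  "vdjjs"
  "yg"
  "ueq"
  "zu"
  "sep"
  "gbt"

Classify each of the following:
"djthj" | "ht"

All 'Positive' examples share one property — contains 'l' — and every 'Negative' example lacks it.
Negative: "djthj", since no 'l'. Negative: "ht", since no 'l'.

Negative, Negative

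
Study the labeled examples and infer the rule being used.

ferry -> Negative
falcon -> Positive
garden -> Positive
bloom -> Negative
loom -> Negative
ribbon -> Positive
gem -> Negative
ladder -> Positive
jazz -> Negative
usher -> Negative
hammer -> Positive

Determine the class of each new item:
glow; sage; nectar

'Positive' ⟺ length 6.
glow: length 4, does not pass → Negative.
sage: length 4, does not pass → Negative.
nectar: length 6, matches → Positive.

Negative, Negative, Positive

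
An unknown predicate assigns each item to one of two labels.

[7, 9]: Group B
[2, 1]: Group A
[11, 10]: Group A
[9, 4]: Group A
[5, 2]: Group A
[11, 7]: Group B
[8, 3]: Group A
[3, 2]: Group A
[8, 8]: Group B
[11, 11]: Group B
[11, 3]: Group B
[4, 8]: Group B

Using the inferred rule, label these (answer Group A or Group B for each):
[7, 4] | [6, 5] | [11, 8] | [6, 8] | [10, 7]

The common property of the 'Group A' items is: sum is odd. No 'Group B' item has it.

Group A, Group A, Group A, Group B, Group A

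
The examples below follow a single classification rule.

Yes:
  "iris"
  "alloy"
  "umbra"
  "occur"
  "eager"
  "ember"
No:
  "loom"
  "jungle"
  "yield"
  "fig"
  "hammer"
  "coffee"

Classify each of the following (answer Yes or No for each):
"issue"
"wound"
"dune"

One predicate separates the groups cleanly: starts with a vowel.

Yes, No, No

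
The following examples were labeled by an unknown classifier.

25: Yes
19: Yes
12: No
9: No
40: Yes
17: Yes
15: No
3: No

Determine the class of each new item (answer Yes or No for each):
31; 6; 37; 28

Yes, No, Yes, Yes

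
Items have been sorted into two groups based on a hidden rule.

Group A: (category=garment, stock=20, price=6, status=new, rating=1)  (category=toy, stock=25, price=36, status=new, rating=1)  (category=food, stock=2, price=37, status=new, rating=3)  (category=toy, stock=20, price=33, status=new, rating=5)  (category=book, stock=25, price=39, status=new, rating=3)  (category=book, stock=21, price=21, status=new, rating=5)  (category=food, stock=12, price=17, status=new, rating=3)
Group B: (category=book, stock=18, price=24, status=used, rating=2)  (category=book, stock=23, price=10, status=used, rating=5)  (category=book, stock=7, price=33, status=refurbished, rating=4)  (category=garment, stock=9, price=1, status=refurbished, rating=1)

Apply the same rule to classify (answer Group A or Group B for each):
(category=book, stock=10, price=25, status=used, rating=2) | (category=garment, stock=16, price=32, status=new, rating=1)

Group B, Group A

One predicate separates the groups cleanly: status is new.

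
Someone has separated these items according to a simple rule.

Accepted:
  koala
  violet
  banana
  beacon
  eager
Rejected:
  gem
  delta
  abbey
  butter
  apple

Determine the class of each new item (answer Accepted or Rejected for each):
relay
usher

Rejected, Rejected

All 'Accepted' examples share one property — has ≥ 3 vowels — and every 'Rejected' example lacks it.
relay: 2 vowels, fails this test → Rejected.
usher: 2 vowels, fails this test → Rejected.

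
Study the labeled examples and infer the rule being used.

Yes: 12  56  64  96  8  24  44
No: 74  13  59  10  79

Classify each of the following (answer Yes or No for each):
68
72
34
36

Yes, Yes, No, Yes

Comparing the two groups points to one rule — multiple of 4.
68: Yes (68 = 4·17).
72: Yes (72 = 4·18).
34: No (34 = 4·8 + 2).
36: Yes (36 = 4·9).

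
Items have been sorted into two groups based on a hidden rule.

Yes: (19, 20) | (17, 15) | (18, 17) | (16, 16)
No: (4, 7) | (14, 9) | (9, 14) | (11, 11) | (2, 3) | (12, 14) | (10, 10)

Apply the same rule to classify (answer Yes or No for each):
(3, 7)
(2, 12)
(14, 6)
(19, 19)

'Yes' ⟺ sum ≥ 32.
(3, 7) → 3+7 = 10 → No. (2, 12) → 2+12 = 14 → No. (14, 6) → 14+6 = 20 → No. (19, 19) → 19+19 = 38 → Yes.

No, No, No, Yes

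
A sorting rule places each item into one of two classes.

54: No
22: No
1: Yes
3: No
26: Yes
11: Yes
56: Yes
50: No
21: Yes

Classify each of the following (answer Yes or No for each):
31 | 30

Yes, No

The classifier is using: ≡ 1 (mod 5).
31: 31 mod 5 = 1, matches → Yes. 30: 30 mod 5 = 0, does not satisfy this → No.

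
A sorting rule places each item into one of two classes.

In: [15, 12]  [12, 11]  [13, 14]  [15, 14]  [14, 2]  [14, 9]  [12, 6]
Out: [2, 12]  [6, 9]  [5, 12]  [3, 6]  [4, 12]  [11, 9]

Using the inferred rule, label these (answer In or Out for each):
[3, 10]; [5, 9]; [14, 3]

Out, Out, In

One predicate separates the groups cleanly: first ≥ 12.
[3, 10]: first 3 — does not pass, so Out. [5, 9]: first 5 — does not pass, so Out. [14, 3]: first 14 — meets the rule, so In.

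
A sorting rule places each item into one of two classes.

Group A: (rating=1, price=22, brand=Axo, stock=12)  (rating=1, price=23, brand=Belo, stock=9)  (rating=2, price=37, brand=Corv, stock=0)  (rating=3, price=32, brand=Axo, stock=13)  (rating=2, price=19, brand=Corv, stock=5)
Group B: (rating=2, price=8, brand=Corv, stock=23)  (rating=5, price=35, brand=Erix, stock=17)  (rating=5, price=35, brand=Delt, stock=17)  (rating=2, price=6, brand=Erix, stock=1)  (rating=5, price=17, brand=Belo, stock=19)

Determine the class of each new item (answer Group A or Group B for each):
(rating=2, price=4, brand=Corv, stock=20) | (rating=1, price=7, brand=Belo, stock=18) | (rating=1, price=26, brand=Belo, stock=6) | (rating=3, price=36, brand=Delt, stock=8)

Group B, Group B, Group A, Group A

The common property of the 'Group A' items is: price ≥ 8 AND stock ≤ 13. No 'Group B' item has it.
(rating=2, price=4, brand=Corv, stock=20) — price = 4, stock = 20, hence Group B. (rating=1, price=7, brand=Belo, stock=18) — price = 7, stock = 18, hence Group B. (rating=1, price=26, brand=Belo, stock=6) — price = 26, stock = 6, hence Group A. (rating=3, price=36, brand=Delt, stock=8) — price = 36, stock = 8, hence Group A.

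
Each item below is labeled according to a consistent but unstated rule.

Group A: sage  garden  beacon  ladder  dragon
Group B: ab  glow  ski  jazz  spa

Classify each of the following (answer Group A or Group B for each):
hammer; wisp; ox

The rule appears to be: has ≥ 2 vowels.
hammer — 2 vowels, hence Group A.
wisp — 1 vowel, hence Group B.
ox — 1 vowel, hence Group B.

Group A, Group B, Group B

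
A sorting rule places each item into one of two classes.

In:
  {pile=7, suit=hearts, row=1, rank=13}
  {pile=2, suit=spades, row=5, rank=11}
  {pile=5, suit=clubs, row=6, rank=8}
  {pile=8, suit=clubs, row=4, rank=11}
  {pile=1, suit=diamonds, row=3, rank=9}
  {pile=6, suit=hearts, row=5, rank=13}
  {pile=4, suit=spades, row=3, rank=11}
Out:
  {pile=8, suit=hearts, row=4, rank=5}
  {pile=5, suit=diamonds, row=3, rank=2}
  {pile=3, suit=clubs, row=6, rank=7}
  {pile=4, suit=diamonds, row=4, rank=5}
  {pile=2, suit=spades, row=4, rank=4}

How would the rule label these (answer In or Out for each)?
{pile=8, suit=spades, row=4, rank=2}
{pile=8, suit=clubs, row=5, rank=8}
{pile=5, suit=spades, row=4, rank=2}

Out, In, Out

Every 'In' example satisfies: rank ≥ 8. None of the 'Out' examples do.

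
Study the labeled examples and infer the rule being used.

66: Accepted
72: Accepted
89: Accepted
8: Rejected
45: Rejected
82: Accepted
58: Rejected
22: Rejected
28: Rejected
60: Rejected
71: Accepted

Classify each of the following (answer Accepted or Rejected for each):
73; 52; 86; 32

Accepted, Rejected, Accepted, Rejected

The pattern is that an item is 'Accepted' exactly when: at least 66.
Accepted: 73, since 73 ≥ 66. Rejected: 52, since 52 < 66. Accepted: 86, since 86 ≥ 66. Rejected: 32, since 32 < 66.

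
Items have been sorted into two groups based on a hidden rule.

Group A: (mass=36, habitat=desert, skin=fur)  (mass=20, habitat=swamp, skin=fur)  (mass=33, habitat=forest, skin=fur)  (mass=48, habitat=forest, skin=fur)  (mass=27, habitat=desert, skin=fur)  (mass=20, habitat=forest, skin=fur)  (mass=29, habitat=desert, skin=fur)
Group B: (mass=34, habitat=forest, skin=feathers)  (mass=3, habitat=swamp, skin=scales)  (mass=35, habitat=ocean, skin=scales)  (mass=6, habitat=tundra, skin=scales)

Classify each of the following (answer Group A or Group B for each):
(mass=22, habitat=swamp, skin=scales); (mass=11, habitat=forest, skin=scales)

Group B, Group B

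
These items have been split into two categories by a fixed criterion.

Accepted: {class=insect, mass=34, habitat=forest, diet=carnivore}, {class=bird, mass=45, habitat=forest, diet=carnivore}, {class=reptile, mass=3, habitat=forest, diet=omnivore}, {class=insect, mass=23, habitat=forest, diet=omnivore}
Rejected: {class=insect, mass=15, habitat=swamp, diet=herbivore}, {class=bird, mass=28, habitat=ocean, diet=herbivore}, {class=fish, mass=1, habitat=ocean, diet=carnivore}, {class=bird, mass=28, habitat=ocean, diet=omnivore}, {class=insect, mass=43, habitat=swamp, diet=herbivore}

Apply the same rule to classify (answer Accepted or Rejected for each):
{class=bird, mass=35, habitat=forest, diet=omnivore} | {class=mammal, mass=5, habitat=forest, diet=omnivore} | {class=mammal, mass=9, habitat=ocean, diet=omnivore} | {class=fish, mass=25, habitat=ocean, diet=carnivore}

The common property of the 'Accepted' items is: habitat is forest. No 'Rejected' item has it.
Accepted: {class=bird, mass=35, habitat=forest, diet=omnivore}, since habitat is forest.
Accepted: {class=mammal, mass=5, habitat=forest, diet=omnivore}, since habitat is forest.
Rejected: {class=mammal, mass=9, habitat=ocean, diet=omnivore}, since habitat is ocean.
Rejected: {class=fish, mass=25, habitat=ocean, diet=carnivore}, since habitat is ocean.

Accepted, Accepted, Rejected, Rejected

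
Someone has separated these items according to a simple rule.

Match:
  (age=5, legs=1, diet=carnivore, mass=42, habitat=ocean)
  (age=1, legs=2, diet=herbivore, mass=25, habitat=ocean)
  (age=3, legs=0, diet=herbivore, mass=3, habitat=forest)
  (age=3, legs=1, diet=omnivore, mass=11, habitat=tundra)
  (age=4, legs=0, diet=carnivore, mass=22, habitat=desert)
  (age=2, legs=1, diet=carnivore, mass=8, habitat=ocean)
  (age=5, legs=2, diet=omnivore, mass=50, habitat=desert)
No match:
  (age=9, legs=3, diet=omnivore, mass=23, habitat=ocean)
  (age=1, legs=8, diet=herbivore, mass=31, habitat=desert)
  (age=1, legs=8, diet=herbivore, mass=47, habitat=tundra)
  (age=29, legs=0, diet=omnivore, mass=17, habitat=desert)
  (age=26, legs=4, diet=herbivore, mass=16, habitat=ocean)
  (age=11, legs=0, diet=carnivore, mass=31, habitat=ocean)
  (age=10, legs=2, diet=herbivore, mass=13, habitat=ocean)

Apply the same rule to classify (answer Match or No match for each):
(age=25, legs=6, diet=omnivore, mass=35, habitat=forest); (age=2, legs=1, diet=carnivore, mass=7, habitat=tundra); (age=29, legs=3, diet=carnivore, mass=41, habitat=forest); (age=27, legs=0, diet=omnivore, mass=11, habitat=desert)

No match, Match, No match, No match

Every 'Match' example satisfies: legs ≤ 2 AND age ≤ 5. None of the 'No match' examples do.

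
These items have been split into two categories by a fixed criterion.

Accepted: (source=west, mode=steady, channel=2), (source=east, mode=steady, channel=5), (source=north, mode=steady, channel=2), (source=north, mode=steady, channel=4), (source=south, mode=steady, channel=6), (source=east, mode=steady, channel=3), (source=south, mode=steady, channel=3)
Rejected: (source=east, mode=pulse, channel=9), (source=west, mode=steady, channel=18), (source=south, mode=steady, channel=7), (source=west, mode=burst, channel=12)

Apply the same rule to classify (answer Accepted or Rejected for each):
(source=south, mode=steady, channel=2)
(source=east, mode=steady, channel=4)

Accepted, Accepted

The pattern is that an item is 'Accepted' exactly when: channel ≤ 6.
(source=south, mode=steady, channel=2) → channel = 2 → Accepted. (source=east, mode=steady, channel=4) → channel = 4 → Accepted.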